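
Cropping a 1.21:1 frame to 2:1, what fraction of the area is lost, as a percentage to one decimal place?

39.5%

Going from 1.21:1 to 2:1 means cutting height while keeping width.
Area ratio = (1.210)/(2.000) = 60.50%; the remaining 39.50% is cropped out.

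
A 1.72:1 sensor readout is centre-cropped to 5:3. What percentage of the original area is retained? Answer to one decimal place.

96.9%

The height stays; only width is cut (since 5:3 is narrower than 1.72:1).
(1.667)/(1.720) ≈ 0.969 of the area survives.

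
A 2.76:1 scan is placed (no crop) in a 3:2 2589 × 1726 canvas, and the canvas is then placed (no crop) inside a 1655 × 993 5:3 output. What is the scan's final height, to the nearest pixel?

First fit — 2.76:1 into 2589×1726 spans the width: 2589.00 × 938.04.
3:2 in 1655×993: fills the height, so the intermediate becomes 1489.50 × 993.00 — a scale of ×0.5753.
So the scan's height is 938.04 × 0.5753 ≈ 539.67.

540 px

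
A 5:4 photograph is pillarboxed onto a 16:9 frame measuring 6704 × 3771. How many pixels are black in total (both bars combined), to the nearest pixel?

7505233 pixels

Since 1.250 < 1.778, the photograph is height-limited.
Content width = 3771 × 5/4 ≈ 4713.7500 px.
Leftover width: 6704 − 4713.7500 = 1990.2500 px.
That's 1990.2500 × 3771 ≈ 7505233 black pixels.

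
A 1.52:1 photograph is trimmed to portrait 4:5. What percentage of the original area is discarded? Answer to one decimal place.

portrait 4:5 is narrower than 1.52:1, so the crop keeps the full height and trims the width.
Area ratio = (0.800)/(1.520) = 52.63%; the remaining 47.37% is cropped out.

47.4%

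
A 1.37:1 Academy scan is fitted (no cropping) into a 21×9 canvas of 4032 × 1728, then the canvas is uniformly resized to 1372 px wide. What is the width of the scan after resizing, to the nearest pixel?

Fitted into 4032×1728, the scan spans the height; its width is 1728 × 1.370 ≈ 2367.36 px.
Resizing to 1372 px wide multiplies everything by 0.3403: 2367.36 → 805.56 px.

806 px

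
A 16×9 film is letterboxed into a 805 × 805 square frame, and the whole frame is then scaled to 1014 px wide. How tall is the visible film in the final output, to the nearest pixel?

At 805×805 the film is width-limited, so height = 805 × 9/16 ≈ 452.81 px.
Resizing to 1014 px wide multiplies everything by 1.2596: 452.81 → 570.38 px.

570 px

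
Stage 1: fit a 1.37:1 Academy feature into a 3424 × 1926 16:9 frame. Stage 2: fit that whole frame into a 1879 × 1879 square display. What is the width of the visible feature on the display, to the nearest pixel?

First fit — 1.37:1 Academy into 3424×1926 spans the height: 2638.62 × 1926.00.
16:9 in 1879×1879: fills the width, so the intermediate becomes 1879.00 × 1056.94 — a scale of ×0.5488.
So the feature's width is 2638.62 × 0.5488 ≈ 1448.00.

1448 px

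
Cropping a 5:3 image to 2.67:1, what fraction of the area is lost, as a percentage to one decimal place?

37.6%

2.67:1 is wider than 5:3, so the crop keeps the full width and trims the height.
Area ratio = (1.667)/(2.670) = 62.42%; the remaining 37.58% is cropped out.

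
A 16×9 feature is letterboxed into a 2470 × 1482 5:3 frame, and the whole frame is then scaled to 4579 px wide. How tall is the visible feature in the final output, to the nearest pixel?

2576 px

Fitted into 2470×1482, the feature spans the width; its height is 2470 × 9/16 ≈ 1389.38 px.
Resizing to 4579 px wide multiplies everything by 1.8538: 1389.38 → 2575.69 px.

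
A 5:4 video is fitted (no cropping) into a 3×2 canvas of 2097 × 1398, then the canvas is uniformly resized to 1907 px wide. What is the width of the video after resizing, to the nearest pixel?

1589 px

At 2097×1398 the video is height-limited, so width = 1398 × 5/4 ≈ 1747.50 px.
The frame scales by 1907/2097 = 0.9094; 1747.50 × 0.9094 ≈ 1589.17 px.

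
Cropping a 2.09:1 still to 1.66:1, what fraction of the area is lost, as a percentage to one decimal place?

20.6%

1.66:1 is narrower than 2.09:1, so the crop keeps the full height and trims the width.
(1.660)/(2.090) ≈ 0.794 of the area survives, leaving 20.57% discarded.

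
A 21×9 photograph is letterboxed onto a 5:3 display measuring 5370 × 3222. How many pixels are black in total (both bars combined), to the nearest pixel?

4943469 pixels

Since 2.333 > 1.667, the photograph is width-limited.
Content height = 5370 × 9/21 ≈ 2301.4286 px.
Black = 3222 − 2301.4286 = 920.5714 px.
Bar area = 920.5714 × 5370 ≈ 4943469 px.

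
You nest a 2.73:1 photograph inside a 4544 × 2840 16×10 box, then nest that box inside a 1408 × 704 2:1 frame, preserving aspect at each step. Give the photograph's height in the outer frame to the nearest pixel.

413 px

Inside the 4544×2840 canvas the photograph is width-limited at 4544.00 × 1664.47.
Second fit — the 16×10 canvas into 1408×704 spans the height: 1126.40 × 704.00 (×0.2479 from 4544×2840).
Applying the same ×0.2479: 1664.47 → 412.60.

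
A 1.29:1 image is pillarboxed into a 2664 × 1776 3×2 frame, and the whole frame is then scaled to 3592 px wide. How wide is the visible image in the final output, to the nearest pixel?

Fitted into 2664×1776, the image spans the height; its width is 1776 × 1.290 ≈ 2291.04 px.
Scaling 2664 → 3592 is ×1.3483, so the width becomes 2291.04 × 1.3483 ≈ 3089.12 px.

3089 px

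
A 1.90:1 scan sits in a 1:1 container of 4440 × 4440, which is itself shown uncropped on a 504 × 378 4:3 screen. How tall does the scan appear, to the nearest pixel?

1.90:1 in 4440×4440: fills the width, so the scan is 4440.00 × 2336.84.
1:1 in 504×378: fills the height, so the intermediate becomes 378.00 × 378.00 — a scale of ×0.0851.
So the scan's height is 2336.84 × 0.0851 ≈ 198.95.

199 px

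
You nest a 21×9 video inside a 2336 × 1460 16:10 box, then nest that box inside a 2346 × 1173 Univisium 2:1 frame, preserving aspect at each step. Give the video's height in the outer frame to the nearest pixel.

804 px

First fit — 21×9 into 2336×1460 spans the width: 2336.00 × 1001.14.
Second fit — the 16:10 canvas into 2346×1173 spans the height: 1876.80 × 1173.00 (×0.8034 from 2336×1460).
The video scales with it: height 1001.14 × 0.8034 ≈ 804.34.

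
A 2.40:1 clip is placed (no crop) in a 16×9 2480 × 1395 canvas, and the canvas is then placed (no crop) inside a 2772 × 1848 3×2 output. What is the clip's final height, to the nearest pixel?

1155 px

First fit — 2.40:1 into 2480×1395 spans the width: 2480.00 × 1033.33.
16×9 in 2772×1848: fills the width, so the intermediate becomes 2772.00 × 1559.25 — a scale of ×1.1177.
Applying the same ×1.1177: 1033.33 → 1155.00.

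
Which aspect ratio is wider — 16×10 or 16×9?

16×9

16×10 = 1.6 and 16×9 = 1.778; 1.778 > 1.6.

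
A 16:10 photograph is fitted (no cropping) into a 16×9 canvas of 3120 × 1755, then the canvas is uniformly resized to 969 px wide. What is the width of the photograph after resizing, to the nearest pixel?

In the 3120×1755 frame the photograph fills the height: width = 1755 × 16/10 ≈ 2808.00 px.
The frame scales by 969/3120 = 0.3106; 2808.00 × 0.3106 ≈ 872.10 px.

872 px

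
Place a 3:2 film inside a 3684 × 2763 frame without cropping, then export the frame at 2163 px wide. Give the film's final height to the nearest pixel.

In the 3684×2763 frame the film fills the width: height = 3684 × 2/3 ≈ 2456.00 px.
Scaling 3684 → 2163 is ×0.5871, so the height becomes 2456.00 × 0.5871 ≈ 1442.00 px.

1442 px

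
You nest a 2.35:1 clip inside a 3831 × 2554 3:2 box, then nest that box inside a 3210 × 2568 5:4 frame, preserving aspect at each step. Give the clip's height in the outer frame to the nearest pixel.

First fit — 2.35:1 into 3831×2554 spans the width: 3831.00 × 1630.21.
The 3:2 canvas is width-limited in 3210×2568, giving 3210.00 × 2140.00; scale factor 0.8379.
The clip scales with it: height 1630.21 × 0.8379 ≈ 1365.96.

1366 px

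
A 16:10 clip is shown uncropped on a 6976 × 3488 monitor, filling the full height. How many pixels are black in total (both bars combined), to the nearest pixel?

Content width = 3488 × 16/10 ≈ 5580.8000 px.
6976 − 5580.8000 = 1395.2000 px of bars.
Across the 3488-px span: 1395.2000 × 3488 ≈ 4866458 px.

4866458 pixels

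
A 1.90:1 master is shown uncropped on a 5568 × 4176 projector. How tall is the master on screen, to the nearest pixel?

Since 1.900 > 1.333, the master is width-limited.
That makes the image 2930.53 px tall (5568 / 1.900).

2931 px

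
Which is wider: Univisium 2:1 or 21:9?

Univisium 2:1 = 2 and 21:9 = 2.333; 2.333 > 2.

21:9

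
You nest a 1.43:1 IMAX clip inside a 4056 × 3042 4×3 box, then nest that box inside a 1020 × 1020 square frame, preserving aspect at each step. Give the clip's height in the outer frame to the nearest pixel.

Inside the 4056×3042 canvas the clip is width-limited at 4056.00 × 2836.36.
Second fit — the 4×3 canvas into 1020×1020 spans the width: 1020.00 × 765.00 (×0.2515 from 4056×3042).
The clip scales with it: height 2836.36 × 0.2515 ≈ 713.29.

713 px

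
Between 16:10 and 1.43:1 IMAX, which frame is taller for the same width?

16:10 = 1.6 and 1.43; 1.6 > 1.43. The smaller width-to-height ratio is the taller frame.

1.43:1 IMAX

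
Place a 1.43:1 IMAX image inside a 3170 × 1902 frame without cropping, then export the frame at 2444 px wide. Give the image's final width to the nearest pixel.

In the 3170×1902 frame the image fills the height: width = 1902 × 1.430 ≈ 2719.86 px.
The frame scales by 2444/3170 = 0.7710; 2719.86 × 0.7710 ≈ 2096.95 px.

2097 px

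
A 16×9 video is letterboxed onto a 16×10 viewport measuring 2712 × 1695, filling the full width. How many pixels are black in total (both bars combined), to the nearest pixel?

That makes the image 1525.5000 px tall (2712 × 9/16).
Black = 1695 − 1525.5000 = 169.5000 px.
Bar area = 169.5000 × 2712 ≈ 459684 px.

459684 pixels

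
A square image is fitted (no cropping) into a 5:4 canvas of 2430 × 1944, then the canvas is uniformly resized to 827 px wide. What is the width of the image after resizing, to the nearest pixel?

662 px

At 2430×1944 the image is height-limited, so width = 1944 × 1/1 ≈ 1944.00 px.
Scaling 2430 → 827 is ×0.3403, so the width becomes 1944.00 × 0.3403 ≈ 661.60 px.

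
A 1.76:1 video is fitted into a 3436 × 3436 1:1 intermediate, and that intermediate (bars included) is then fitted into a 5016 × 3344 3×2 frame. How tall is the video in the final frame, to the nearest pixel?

1900 px

1.76:1 in 3436×3436: fills the width, so the video is 3436.00 × 1952.27.
Second fit — the 1:1 canvas into 5016×3344 spans the height: 3344.00 × 3344.00 (×0.9732 from 3436×3436).
Applying the same ×0.9732: 1952.27 → 1900.00.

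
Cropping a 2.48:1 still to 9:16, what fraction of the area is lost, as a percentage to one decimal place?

The height stays; only width is cut (since 9:16 is narrower than 2.48:1).
Fraction kept = (0.562)/(2.480) ≈ 22.68%, so 77.32% is lost.

77.3%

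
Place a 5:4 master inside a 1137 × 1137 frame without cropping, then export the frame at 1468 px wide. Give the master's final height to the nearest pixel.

1174 px

In the 1137×1137 frame the master fills the width: height = 1137 × 4/5 ≈ 909.60 px.
Scaling 1137 → 1468 is ×1.2911, so the height becomes 909.60 × 1.2911 ≈ 1174.40 px.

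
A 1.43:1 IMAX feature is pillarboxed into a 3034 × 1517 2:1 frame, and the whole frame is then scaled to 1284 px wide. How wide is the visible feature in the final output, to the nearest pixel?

In the 3034×1517 frame the feature fills the height: width = 1517 × 1.430 ≈ 2169.31 px.
The frame scales by 1284/3034 = 0.4232; 2169.31 × 0.4232 ≈ 918.06 px.

918 px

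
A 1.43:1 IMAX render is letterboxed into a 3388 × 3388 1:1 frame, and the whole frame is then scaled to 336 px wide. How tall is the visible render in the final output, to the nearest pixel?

At 3388×3388 the render is width-limited, so height = 3388 / 1.430 ≈ 2369.23 px.
The frame scales by 336/3388 = 0.0992; 2369.23 × 0.0992 ≈ 234.97 px.

235 px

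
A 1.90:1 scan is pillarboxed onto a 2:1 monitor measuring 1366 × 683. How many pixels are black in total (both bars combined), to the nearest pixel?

46649 pixels

Since 1.900 < 2.000, the scan is height-limited.
That makes the image 1297.7000 px wide (683 × 1.900).
Leftover width: 1366 − 1297.7000 = 68.3000 px.
That's 68.3000 × 683 ≈ 46649 black pixels.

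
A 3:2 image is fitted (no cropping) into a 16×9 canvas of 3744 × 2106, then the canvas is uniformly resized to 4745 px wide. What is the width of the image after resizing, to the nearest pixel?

At 3744×2106 the image is height-limited, so width = 2106 × 3/2 ≈ 3159.00 px.
Resizing to 4745 px wide multiplies everything by 1.2674: 3159.00 → 4003.59 px.

4004 px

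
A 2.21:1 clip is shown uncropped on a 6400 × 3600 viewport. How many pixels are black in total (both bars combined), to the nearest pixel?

Since 2.210 > 1.778, the clip is width-limited.
Content height = 6400 / 2.210 ≈ 2895.9276 px.
Black = 3600 − 2895.9276 = 704.0724 px.
That's 704.0724 × 6400 ≈ 4506063 black pixels.

4506063 pixels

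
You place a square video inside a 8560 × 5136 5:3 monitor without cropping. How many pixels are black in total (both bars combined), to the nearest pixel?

17585664 pixels

square (1.000) < 5:3 (1.667), so the video fills the height.
Content width = 5136 × 1/1 ≈ 5136.0000 px.
8560 − 5136.0000 = 3424.0000 px of bars.
Bar area = 3424.0000 × 5136 ≈ 17585664 px.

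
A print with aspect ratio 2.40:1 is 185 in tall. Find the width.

185 × 2.400 = 444.

444 in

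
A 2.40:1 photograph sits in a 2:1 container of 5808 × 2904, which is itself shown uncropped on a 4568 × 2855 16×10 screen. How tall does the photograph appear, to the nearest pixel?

1903 px

First fit — 2.40:1 into 5808×2904 spans the width: 5808.00 × 2420.00.
Second fit — the 2:1 canvas into 4568×2855 spans the width: 4568.00 × 2284.00 (×0.7865 from 5808×2904).
The photograph scales with it: height 2420.00 × 0.7865 ≈ 1903.33.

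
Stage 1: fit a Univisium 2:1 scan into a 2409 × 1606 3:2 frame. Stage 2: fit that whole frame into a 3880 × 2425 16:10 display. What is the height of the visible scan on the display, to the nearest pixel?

First fit — Univisium 2:1 into 2409×1606 spans the width: 2409.00 × 1204.50.
3:2 in 3880×2425: fills the height, so the intermediate becomes 3637.50 × 2425.00 — a scale of ×1.5100.
The scan scales with it: height 1204.50 × 1.5100 ≈ 1818.75.

1819 px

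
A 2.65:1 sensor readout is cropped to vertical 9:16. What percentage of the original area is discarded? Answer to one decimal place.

78.8%

The height stays; only width is cut (since vertical 9:16 is narrower than 2.65:1).
Fraction kept = (0.562)/(2.650) ≈ 21.23%, so 78.77% is lost.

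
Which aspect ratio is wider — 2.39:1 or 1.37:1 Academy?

2.39:1

2.39 and 1.37; 2.39 > 1.37.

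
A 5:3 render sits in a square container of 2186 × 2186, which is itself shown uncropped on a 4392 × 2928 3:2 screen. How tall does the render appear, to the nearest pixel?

1757 px

First fit — 5:3 into 2186×2186 spans the width: 2186.00 × 1311.60.
The square canvas is height-limited in 4392×2928, giving 2928.00 × 2928.00; scale factor 1.3394.
Applying the same ×1.3394: 1311.60 → 1756.80.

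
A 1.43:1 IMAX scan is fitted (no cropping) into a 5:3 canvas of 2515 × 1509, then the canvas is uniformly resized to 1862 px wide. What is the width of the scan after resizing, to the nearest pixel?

Fitted into 2515×1509, the scan spans the height; its width is 1509 × 1.430 ≈ 2157.87 px.
Resizing to 1862 px wide multiplies everything by 0.7404: 2157.87 → 1597.60 px.

1598 px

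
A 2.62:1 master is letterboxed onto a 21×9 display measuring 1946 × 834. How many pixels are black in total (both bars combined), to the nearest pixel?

177576 pixels

Since 2.620 > 2.333, the master is width-limited.
The master is 1946 / 2.620 ≈ 742.7481 px tall.
Leftover height: 834 − 742.7481 = 91.2519 px.
Across the 1946-px span: 91.2519 × 1946 ≈ 177576 px.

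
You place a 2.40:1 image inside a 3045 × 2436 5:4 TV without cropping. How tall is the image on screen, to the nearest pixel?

Since 2.400 > 1.250, the image is width-limited.
Content height = 3045 / 2.400 ≈ 1268.75 px.

1269 px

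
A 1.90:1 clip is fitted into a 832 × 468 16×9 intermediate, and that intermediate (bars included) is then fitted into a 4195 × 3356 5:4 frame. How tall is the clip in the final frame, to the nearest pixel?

2208 px

First fit — 1.90:1 into 832×468 spans the width: 832.00 × 437.89.
16×9 in 4195×3356: fills the width, so the intermediate becomes 4195.00 × 2359.69 — a scale of ×5.0421.
The clip scales with it: height 437.89 × 5.0421 ≈ 2207.89.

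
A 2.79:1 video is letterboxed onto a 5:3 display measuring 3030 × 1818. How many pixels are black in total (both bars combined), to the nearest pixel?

Since 2.790 > 1.667, the video is width-limited.
The video is 3030 / 2.790 ≈ 1086.0215 px tall.
Leftover height: 1818 − 1086.0215 = 731.9785 px.
Bar area = 731.9785 × 3030 ≈ 2217895 px.

2217895 pixels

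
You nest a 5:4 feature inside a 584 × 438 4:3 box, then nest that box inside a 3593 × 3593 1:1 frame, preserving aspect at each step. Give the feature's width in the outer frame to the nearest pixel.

5:4 in 584×438: fills the height, so the feature is 547.50 × 438.00.
Second fit — the 4:3 canvas into 3593×3593 spans the width: 3593.00 × 2694.75 (×6.1524 from 584×438).
So the feature's width is 547.50 × 6.1524 ≈ 3368.44.

3368 px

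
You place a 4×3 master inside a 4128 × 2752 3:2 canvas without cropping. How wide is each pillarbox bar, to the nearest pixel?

229 px

4×3 is narrower than 3:2, so it spans the full height.
Content width = 2752 × 4/3 ≈ 3669.33 px.
Black = 4128 − 3669.33 = 458.67 px, or 229.33 per bar.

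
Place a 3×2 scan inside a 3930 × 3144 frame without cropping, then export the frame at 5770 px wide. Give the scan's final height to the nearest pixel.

At 3930×3144 the scan is width-limited, so height = 3930 × 2/3 ≈ 2620.00 px.
Resizing to 5770 px wide multiplies everything by 1.4682: 2620.00 → 3846.67 px.

3847 px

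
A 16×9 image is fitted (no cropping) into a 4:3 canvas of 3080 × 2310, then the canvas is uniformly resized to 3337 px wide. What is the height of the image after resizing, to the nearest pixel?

1877 px

Fitted into 3080×2310, the image spans the width; its height is 3080 × 9/16 ≈ 1732.50 px.
The frame scales by 3337/3080 = 1.0834; 1732.50 × 1.0834 ≈ 1877.06 px.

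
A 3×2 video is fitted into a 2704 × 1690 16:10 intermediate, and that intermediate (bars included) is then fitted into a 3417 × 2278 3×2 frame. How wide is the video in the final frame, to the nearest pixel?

3203 px

3×2 in 2704×1690: fills the height, so the video is 2535.00 × 1690.00.
Second fit — the 16:10 canvas into 3417×2278 spans the width: 3417.00 × 2135.62 (×1.2637 from 2704×1690).
The video scales with it: width 2535.00 × 1.2637 ≈ 3203.44.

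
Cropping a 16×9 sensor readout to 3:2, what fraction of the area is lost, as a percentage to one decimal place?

3:2 is narrower than 16×9, so the crop keeps the full height and trims the width.
(1.500)/(1.778) ≈ 0.844 of the area survives, leaving 15.62% discarded.

15.6%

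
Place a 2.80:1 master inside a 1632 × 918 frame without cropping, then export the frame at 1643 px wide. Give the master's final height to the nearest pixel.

587 px

In the 1632×918 frame the master fills the width: height = 1632 / 2.800 ≈ 582.86 px.
Resizing to 1643 px wide multiplies everything by 1.0067: 582.86 → 586.79 px.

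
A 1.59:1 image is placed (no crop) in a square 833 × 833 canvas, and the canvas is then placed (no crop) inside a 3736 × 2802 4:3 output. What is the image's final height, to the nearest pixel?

1762 px

Inside the 833×833 canvas the image is width-limited at 833.00 × 523.90.
The square canvas is height-limited in 3736×2802, giving 2802.00 × 2802.00; scale factor 3.3637.
So the image's height is 523.90 × 3.3637 ≈ 1762.26.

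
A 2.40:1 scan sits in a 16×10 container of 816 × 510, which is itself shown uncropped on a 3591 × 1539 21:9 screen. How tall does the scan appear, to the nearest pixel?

2.40:1 in 816×510: fills the width, so the scan is 816.00 × 340.00.
The 16×10 canvas is height-limited in 3591×1539, giving 2462.40 × 1539.00; scale factor 3.0176.
The scan scales with it: height 340.00 × 3.0176 ≈ 1026.00.

1026 px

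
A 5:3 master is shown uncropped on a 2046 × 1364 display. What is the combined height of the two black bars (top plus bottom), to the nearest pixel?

5:3 (1.667) > 3:2 (1.500), so the master fills the width.
That makes the image 1227.60 px tall (2046 × 3/5).
1364 − 1227.60 = 136.40 px of bars.

136 px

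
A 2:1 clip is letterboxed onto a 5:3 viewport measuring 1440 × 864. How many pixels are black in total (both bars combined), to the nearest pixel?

2:1 (2.000) > 5:3 (1.667), so the clip fills the width.
That makes the image 720.0000 px tall (1440 × 1/2).
Leftover height: 864 − 720.0000 = 144.0000 px.
That's 144.0000 × 1440 ≈ 207360 black pixels.

207360 pixels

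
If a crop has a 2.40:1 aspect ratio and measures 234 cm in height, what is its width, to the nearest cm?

234 × 2.400 = 561.60.

562 cm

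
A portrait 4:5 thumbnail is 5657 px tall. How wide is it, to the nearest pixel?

5657 / 5 × 4 = 4525.60.

4526 px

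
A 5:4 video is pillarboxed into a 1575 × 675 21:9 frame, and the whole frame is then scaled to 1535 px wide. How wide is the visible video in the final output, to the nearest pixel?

822 px

Fitted into 1575×675, the video spans the height; its width is 675 × 5/4 ≈ 843.75 px.
Resizing to 1535 px wide multiplies everything by 0.9746: 843.75 → 822.32 px.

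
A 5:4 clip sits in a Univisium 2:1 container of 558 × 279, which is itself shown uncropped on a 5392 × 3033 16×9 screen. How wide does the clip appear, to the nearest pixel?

3370 px

5:4 in 558×279: fills the height, so the clip is 348.75 × 279.00.
The Univisium 2:1 canvas is width-limited in 5392×3033, giving 5392.00 × 2696.00; scale factor 9.6631.
Applying the same ×9.6631: 348.75 → 3370.00.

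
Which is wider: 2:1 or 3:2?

2:1

2 and 3:2 = 1.5; 2 > 1.5.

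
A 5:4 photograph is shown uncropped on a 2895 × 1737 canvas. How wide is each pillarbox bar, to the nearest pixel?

362 px

Since 1.250 < 1.667, the photograph is height-limited.
Content width = 1737 × 5/4 ≈ 2171.25 px.
Black = 2895 − 2171.25 = 723.75 px, or 361.88 per bar.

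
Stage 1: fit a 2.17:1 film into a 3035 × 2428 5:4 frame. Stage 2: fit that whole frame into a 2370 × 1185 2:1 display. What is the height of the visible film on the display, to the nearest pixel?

First fit — 2.17:1 into 3035×2428 spans the width: 3035.00 × 1398.62.
5:4 in 2370×1185: fills the height, so the intermediate becomes 1481.25 × 1185.00 — a scale of ×0.4881.
The film scales with it: height 1398.62 × 0.4881 ≈ 682.60.

683 px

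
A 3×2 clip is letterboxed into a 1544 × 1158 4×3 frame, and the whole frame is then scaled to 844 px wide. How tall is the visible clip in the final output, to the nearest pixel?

563 px

At 1544×1158 the clip is width-limited, so height = 1544 × 2/3 ≈ 1029.33 px.
Resizing to 844 px wide multiplies everything by 0.5466: 1029.33 → 562.67 px.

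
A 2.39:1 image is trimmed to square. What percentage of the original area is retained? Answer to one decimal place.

41.8%

Going from 2.39:1 to square means cutting width while keeping height.
Area ratio = (1.000)/(2.390) = 41.84% retained.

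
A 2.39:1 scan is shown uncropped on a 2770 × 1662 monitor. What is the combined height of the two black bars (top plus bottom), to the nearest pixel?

503 px

2.39:1 (2.390) > 5:3 (1.667), so the scan fills the width.
Content height = 2770 / 2.390 ≈ 1159.00 px.
1662 − 1159.00 = 503.00 px of bars.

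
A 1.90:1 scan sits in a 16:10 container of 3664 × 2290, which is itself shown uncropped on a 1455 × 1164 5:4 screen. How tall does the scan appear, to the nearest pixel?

766 px

1.90:1 in 3664×2290: fills the width, so the scan is 3664.00 × 1928.42.
Second fit — the 16:10 canvas into 1455×1164 spans the width: 1455.00 × 909.38 (×0.3971 from 3664×2290).
The scan scales with it: height 1928.42 × 0.3971 ≈ 765.79.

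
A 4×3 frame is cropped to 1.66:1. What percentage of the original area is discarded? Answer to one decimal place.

The width stays; only height is cut (since 1.66:1 is wider than 4×3).
Fraction kept = (1.333)/(1.660) ≈ 80.32%, so 19.68% is lost.

19.7%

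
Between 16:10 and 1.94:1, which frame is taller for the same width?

16:10 = 1.6 and 1.94; 1.94 > 1.6. The smaller width-to-height ratio is the taller frame.

16:10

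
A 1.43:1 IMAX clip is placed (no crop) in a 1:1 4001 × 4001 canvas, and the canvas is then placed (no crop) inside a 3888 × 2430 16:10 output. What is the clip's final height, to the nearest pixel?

1699 px

Inside the 4001×4001 canvas the clip is width-limited at 4001.00 × 2797.90.
1:1 in 3888×2430: fills the height, so the intermediate becomes 2430.00 × 2430.00 — a scale of ×0.6073.
So the clip's height is 2797.90 × 0.6073 ≈ 1699.30.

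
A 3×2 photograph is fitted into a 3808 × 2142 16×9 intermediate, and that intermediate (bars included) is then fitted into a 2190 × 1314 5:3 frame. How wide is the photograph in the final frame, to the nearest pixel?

1848 px

3×2 in 3808×2142: fills the height, so the photograph is 3213.00 × 2142.00.
16×9 in 2190×1314: fills the width, so the intermediate becomes 2190.00 × 1231.88 — a scale of ×0.5751.
The photograph scales with it: width 3213.00 × 0.5751 ≈ 1847.81.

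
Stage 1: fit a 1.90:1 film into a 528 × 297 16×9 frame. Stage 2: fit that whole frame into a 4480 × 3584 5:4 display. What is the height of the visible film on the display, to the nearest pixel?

Inside the 528×297 canvas the film is width-limited at 528.00 × 277.89.
16×9 in 4480×3584: fills the width, so the intermediate becomes 4480.00 × 2520.00 — a scale of ×8.4848.
The film scales with it: height 277.89 × 8.4848 ≈ 2357.89.

2358 px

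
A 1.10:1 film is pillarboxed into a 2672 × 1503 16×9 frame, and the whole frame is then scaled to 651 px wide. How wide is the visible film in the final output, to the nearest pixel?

In the 2672×1503 frame the film fills the height: width = 1503 × 1.100 ≈ 1653.30 px.
Resizing to 651 px wide multiplies everything by 0.2436: 1653.30 → 402.81 px.

403 px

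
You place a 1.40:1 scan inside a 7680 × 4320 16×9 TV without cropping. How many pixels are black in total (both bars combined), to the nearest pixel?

7050240 pixels

1.40:1 is narrower than 16×9, so it spans the full height.
Content width = 4320 × 1.400 ≈ 6048.0000 px.
Leftover width: 7680 − 6048.0000 = 1632.0000 px.
Across the 4320-px span: 1632.0000 × 4320 ≈ 7050240 px.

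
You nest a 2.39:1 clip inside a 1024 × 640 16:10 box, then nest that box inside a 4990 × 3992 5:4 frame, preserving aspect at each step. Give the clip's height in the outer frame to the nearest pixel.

2088 px

First fit — 2.39:1 into 1024×640 spans the width: 1024.00 × 428.45.
The 16:10 canvas is width-limited in 4990×3992, giving 4990.00 × 3118.75; scale factor 4.8730.
The clip scales with it: height 428.45 × 4.8730 ≈ 2087.87.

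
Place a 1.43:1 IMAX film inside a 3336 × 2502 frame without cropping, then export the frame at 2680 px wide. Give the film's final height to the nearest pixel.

At 3336×2502 the film is width-limited, so height = 3336 / 1.430 ≈ 2332.87 px.
Resizing to 2680 px wide multiplies everything by 0.8034: 2332.87 → 1874.13 px.

1874 px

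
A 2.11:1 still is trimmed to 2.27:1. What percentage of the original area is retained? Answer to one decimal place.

93.0%

Going from 2.11:1 to 2.27:1 means cutting height while keeping width.
Fraction kept = (2.110)/(2.270) ≈ 92.95%.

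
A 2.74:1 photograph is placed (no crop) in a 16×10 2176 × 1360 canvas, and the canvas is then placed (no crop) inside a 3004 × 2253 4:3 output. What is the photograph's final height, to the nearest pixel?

First fit — 2.74:1 into 2176×1360 spans the width: 2176.00 × 794.16.
Second fit — the 16×10 canvas into 3004×2253 spans the width: 3004.00 × 1877.50 (×1.3805 from 2176×1360).
So the photograph's height is 794.16 × 1.3805 ≈ 1096.35.

1096 px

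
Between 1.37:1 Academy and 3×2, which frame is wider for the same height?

3×2

1.37 and 3×2 = 1.5; 1.5 > 1.37.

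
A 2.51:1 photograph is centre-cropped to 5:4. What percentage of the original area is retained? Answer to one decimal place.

Going from 2.51:1 to 5:4 means cutting width while keeping height.
Area ratio = (1.250)/(2.510) = 49.80% retained.

49.8%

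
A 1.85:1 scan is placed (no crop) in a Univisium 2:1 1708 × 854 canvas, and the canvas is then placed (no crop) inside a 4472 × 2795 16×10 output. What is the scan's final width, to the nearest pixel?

4137 px

First fit — 1.85:1 into 1708×854 spans the height: 1579.90 × 854.00.
Second fit — the Univisium 2:1 canvas into 4472×2795 spans the width: 4472.00 × 2236.00 (×2.6183 from 1708×854).
So the scan's width is 1579.90 × 2.6183 ≈ 4136.60.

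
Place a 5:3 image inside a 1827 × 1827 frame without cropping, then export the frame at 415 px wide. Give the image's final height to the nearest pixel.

249 px

At 1827×1827 the image is width-limited, so height = 1827 × 3/5 ≈ 1096.20 px.
Scaling 1827 → 415 is ×0.2271, so the height becomes 1096.20 × 0.2271 ≈ 249.00 px.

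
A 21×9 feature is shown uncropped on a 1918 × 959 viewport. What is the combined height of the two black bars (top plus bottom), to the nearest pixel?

137 px

21×9 (2.333) > 2:1 (2.000), so the feature fills the width.
That makes the image 822.00 px tall (1918 × 9/21).
Black = 959 − 822.00 = 137.00 px.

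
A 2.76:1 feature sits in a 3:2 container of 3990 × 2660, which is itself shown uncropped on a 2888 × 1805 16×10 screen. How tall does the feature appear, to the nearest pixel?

First fit — 2.76:1 into 3990×2660 spans the width: 3990.00 × 1445.65.
The 3:2 canvas is height-limited in 2888×1805, giving 2707.50 × 1805.00; scale factor 0.6786.
Applying the same ×0.6786: 1445.65 → 980.98.

981 px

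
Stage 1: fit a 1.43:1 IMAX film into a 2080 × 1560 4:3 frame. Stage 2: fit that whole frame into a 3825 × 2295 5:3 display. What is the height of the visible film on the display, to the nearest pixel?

First fit — 1.43:1 IMAX into 2080×1560 spans the width: 2080.00 × 1454.55.
Second fit — the 4:3 canvas into 3825×2295 spans the height: 3060.00 × 2295.00 (×1.4712 from 2080×1560).
The film scales with it: height 1454.55 × 1.4712 ≈ 2139.86.

2140 px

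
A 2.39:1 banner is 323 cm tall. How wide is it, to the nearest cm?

772 cm

323 × 2.390 = 771.97.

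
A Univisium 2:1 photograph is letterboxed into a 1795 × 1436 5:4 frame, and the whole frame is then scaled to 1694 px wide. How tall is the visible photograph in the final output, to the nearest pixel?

At 1795×1436 the photograph is width-limited, so height = 1795 × 1/2 ≈ 897.50 px.
Resizing to 1694 px wide multiplies everything by 0.9437: 897.50 → 847.00 px.

847 px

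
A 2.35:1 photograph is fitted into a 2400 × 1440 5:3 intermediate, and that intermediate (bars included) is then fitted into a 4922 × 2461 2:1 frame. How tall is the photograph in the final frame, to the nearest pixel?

2.35:1 in 2400×1440: fills the width, so the photograph is 2400.00 × 1021.28.
5:3 in 4922×2461: fills the height, so the intermediate becomes 4101.67 × 2461.00 — a scale of ×1.7090.
So the photograph's height is 1021.28 × 1.7090 ≈ 1745.39.

1745 px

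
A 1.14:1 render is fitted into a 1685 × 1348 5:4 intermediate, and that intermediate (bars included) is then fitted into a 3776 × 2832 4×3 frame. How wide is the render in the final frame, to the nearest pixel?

1.14:1 in 1685×1348: fills the height, so the render is 1536.72 × 1348.00.
5:4 in 3776×2832: fills the height, so the intermediate becomes 3540.00 × 2832.00 — a scale of ×2.1009.
Applying the same ×2.1009: 1536.72 → 3228.48.

3228 px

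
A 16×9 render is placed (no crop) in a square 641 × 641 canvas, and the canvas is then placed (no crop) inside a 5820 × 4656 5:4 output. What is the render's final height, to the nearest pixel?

2619 px

16×9 in 641×641: fills the width, so the render is 641.00 × 360.56.
The square canvas is height-limited in 5820×4656, giving 4656.00 × 4656.00; scale factor 7.2637.
So the render's height is 360.56 × 7.2637 ≈ 2619.00.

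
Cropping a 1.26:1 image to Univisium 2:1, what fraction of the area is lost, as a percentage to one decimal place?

37.0%

Univisium 2:1 is wider than 1.26:1, so the crop keeps the full width and trims the height.
(1.260)/(2.000) ≈ 0.630 of the area survives, leaving 37.00% discarded.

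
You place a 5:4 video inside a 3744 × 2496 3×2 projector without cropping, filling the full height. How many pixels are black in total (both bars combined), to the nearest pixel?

That makes the image 3120.0000 px wide (2496 × 5/4).
3744 − 3120.0000 = 624.0000 px of bars.
That's 624.0000 × 2496 ≈ 1557504 black pixels.

1557504 pixels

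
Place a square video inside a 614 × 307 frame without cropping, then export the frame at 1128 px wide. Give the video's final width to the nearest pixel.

564 px

At 614×307 the video is height-limited, so width = 307 × 1/1 ≈ 307.00 px.
Scaling 614 → 1128 is ×1.8371, so the width becomes 307.00 × 1.8371 ≈ 564.00 px.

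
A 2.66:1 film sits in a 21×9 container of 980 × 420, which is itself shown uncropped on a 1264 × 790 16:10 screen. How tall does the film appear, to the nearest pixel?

First fit — 2.66:1 into 980×420 spans the width: 980.00 × 368.42.
21×9 in 1264×790: fills the width, so the intermediate becomes 1264.00 × 541.71 — a scale of ×1.2898.
Applying the same ×1.2898: 368.42 → 475.19.

475 px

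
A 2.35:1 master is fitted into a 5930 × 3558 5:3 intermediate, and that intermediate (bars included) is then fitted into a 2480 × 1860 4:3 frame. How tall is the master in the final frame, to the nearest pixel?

Inside the 5930×3558 canvas the master is width-limited at 5930.00 × 2523.40.
Second fit — the 5:3 canvas into 2480×1860 spans the width: 2480.00 × 1488.00 (×0.4182 from 5930×3558).
So the master's height is 2523.40 × 0.4182 ≈ 1055.32.

1055 px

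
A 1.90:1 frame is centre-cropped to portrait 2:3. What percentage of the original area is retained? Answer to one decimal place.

35.1%

Going from 1.90:1 to portrait 2:3 means cutting width while keeping height.
Area ratio = (0.667)/(1.900) = 35.09% retained.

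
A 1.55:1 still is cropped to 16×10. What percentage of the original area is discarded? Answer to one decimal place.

16×10 is wider than 1.55:1, so the crop keeps the full width and trims the height.
Fraction kept = (1.550)/(1.600) ≈ 96.88%, so 3.12% is lost.

3.1%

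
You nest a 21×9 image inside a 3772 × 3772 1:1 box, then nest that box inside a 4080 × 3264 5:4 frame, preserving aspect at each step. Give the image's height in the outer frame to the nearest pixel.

First fit — 21×9 into 3772×3772 spans the width: 3772.00 × 1616.57.
The 1:1 canvas is height-limited in 4080×3264, giving 3264.00 × 3264.00; scale factor 0.8653.
So the image's height is 1616.57 × 0.8653 ≈ 1398.86.

1399 px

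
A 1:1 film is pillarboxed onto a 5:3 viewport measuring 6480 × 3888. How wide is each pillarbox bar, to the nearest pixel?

Since 1.000 < 1.667, the film is height-limited.
That makes the image 3888.00 px wide (3888 × 1/1).
6480 − 3888.00 = 2592.00 px of bars (1296.00 each).

1296 px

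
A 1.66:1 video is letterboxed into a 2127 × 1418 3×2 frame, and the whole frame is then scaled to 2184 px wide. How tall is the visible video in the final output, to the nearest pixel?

1316 px

Fitted into 2127×1418, the video spans the width; its height is 2127 / 1.660 ≈ 1281.33 px.
Resizing to 2184 px wide multiplies everything by 1.0268: 1281.33 → 1315.66 px.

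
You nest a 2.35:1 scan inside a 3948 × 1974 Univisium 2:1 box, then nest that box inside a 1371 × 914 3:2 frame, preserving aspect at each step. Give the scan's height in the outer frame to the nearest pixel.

Inside the 3948×1974 canvas the scan is width-limited at 3948.00 × 1680.00.
Second fit — the Univisium 2:1 canvas into 1371×914 spans the width: 1371.00 × 685.50 (×0.3473 from 3948×1974).
So the scan's height is 1680.00 × 0.3473 ≈ 583.40.

583 px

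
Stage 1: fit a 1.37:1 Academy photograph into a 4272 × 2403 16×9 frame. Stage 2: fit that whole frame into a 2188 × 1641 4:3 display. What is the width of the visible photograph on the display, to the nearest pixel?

First fit — 1.37:1 Academy into 4272×2403 spans the height: 3292.11 × 2403.00.
16×9 in 2188×1641: fills the width, so the intermediate becomes 2188.00 × 1230.75 — a scale of ×0.5122.
Applying the same ×0.5122: 3292.11 → 1686.13.

1686 px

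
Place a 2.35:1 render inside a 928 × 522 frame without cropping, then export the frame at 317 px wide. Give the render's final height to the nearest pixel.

Fitted into 928×522, the render spans the width; its height is 928 / 2.350 ≈ 394.89 px.
Resizing to 317 px wide multiplies everything by 0.3416: 394.89 → 134.89 px.

135 px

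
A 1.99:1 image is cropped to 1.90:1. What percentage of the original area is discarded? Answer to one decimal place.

The height stays; only width is cut (since 1.90:1 is narrower than 1.99:1).
(1.900)/(1.990) ≈ 0.955 of the area survives, leaving 4.52% discarded.

4.5%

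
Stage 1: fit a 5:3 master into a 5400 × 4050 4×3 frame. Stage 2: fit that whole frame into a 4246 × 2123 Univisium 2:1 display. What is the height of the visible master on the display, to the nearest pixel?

1698 px

5:3 in 5400×4050: fills the width, so the master is 5400.00 × 3240.00.
The 4×3 canvas is height-limited in 4246×2123, giving 2830.67 × 2123.00; scale factor 0.5242.
So the master's height is 3240.00 × 0.5242 ≈ 1698.40.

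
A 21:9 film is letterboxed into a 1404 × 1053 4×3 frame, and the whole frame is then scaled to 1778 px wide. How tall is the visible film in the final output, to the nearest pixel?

In the 1404×1053 frame the film fills the width: height = 1404 × 9/21 ≈ 601.71 px.
The frame scales by 1778/1404 = 1.2664; 601.71 × 1.2664 ≈ 762.00 px.

762 px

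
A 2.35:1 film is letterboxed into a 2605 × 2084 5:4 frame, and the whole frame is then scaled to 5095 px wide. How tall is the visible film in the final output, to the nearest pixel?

2168 px

At 2605×2084 the film is width-limited, so height = 2605 / 2.350 ≈ 1108.51 px.
Resizing to 5095 px wide multiplies everything by 1.9559: 1108.51 → 2168.09 px.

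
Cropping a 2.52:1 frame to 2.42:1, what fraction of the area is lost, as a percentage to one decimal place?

The height stays; only width is cut (since 2.42:1 is narrower than 2.52:1).
(2.420)/(2.520) ≈ 0.960 of the area survives, leaving 3.97% discarded.

4.0%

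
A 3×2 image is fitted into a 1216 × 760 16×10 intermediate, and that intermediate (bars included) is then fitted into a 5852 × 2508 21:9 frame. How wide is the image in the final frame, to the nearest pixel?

Inside the 1216×760 canvas the image is height-limited at 1140.00 × 760.00.
16×10 in 5852×2508: fills the height, so the intermediate becomes 4012.80 × 2508.00 — a scale of ×3.3000.
The image scales with it: width 1140.00 × 3.3000 ≈ 3762.00.

3762 px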